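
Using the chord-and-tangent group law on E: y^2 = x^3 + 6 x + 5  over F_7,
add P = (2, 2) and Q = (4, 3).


P != Q, so use the chord formula.
s = (y2 - y1) / (x2 - x1) = (1) / (2) mod 7 = 4
x3 = s^2 - x1 - x2 mod 7 = 4^2 - 2 - 4 = 3
y3 = s (x1 - x3) - y1 mod 7 = 4 * (2 - 3) - 2 = 1

P + Q = (3, 1)


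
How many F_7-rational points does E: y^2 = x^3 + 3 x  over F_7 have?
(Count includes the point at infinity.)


For each x in F_7, count y with y^2 = x^3 + 3 x + 0 mod 7:
  x = 0: RHS = 0, y in [0]  -> 1 point(s)
  x = 1: RHS = 4, y in [2, 5]  -> 2 point(s)
  x = 2: RHS = 0, y in [0]  -> 1 point(s)
  x = 3: RHS = 1, y in [1, 6]  -> 2 point(s)
  x = 5: RHS = 0, y in [0]  -> 1 point(s)
Affine points: 7. Add the point at infinity: total = 8.

#E(F_7) = 8


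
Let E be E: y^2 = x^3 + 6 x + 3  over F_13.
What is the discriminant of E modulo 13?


4 a^3 + 27 b^2 = 4*6^3 + 27*3^2 = 864 + 243 = 1107
Delta = -16 * (1107) = -17712
Delta mod 13 = 7

Delta = 7 (mod 13)


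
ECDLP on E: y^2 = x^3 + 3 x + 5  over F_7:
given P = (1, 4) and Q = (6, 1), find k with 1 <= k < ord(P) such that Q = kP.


Enumerate multiples of P until we hit Q = (6, 1):
  1P = (1, 4)
  2P = (6, 1)
Match found at i = 2.

k = 2


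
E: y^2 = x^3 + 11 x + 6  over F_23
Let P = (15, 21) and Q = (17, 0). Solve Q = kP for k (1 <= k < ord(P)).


Enumerate multiples of P until we hit Q = (17, 0):
  1P = (15, 21)
  2P = (17, 0)
Match found at i = 2.

k = 2


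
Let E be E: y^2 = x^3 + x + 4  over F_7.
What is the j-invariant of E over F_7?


Delta = -16(4 a^3 + 27 b^2) mod 7 = 3
-1728 * (4 a)^3 = -1728 * (4*1)^3 mod 7 = 1
j = 1 * 3^(-1) mod 7 = 5

j = 5 (mod 7)


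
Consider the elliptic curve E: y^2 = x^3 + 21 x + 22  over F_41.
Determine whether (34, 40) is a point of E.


Check whether y^2 = x^3 + 21 x + 22 (mod 41) for (x, y) = (34, 40).
LHS: y^2 = 40^2 mod 41 = 1
RHS: x^3 + 21 x + 22 = 34^3 + 21*34 + 22 mod 41 = 24
LHS != RHS

No, not on the curve


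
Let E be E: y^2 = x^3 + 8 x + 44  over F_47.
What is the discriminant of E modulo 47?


4 a^3 + 27 b^2 = 4*8^3 + 27*44^2 = 2048 + 52272 = 54320
Delta = -16 * (54320) = -869120
Delta mod 47 = 4

Delta = 4 (mod 47)


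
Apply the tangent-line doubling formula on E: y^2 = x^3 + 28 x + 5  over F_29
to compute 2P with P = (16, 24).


Doubling: s = (3 x1^2 + a) / (2 y1)
s = (3*16^2 + 28) / (2*24) mod 29 = 19
x3 = s^2 - 2 x1 mod 29 = 19^2 - 2*16 = 10
y3 = s (x1 - x3) - y1 mod 29 = 19 * (16 - 10) - 24 = 3

2P = (10, 3)


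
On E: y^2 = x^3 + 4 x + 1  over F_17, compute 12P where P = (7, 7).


k = 12 = 1100_2 (binary, LSB first: 0011)
Double-and-add from P = (7, 7):
  bit 0 = 0: acc unchanged = O
  bit 1 = 0: acc unchanged = O
  bit 2 = 1: acc = O + (4, 8) = (4, 8)
  bit 3 = 1: acc = (4, 8) + (10, 15) = (2, 0)

12P = (2, 0)


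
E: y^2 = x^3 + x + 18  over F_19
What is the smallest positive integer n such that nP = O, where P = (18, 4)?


Compute successive multiples of P until we hit O:
  1P = (18, 4)
  2P = (7, 11)
  3P = (1, 18)
  4P = (11, 7)
  5P = (15, 11)
  6P = (2, 3)
  7P = (16, 8)
  8P = (8, 14)
  ... (continuing to 19P)
  19P = O

ord(P) = 19


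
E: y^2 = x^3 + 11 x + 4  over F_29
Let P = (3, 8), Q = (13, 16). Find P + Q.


P != Q, so use the chord formula.
s = (y2 - y1) / (x2 - x1) = (8) / (10) mod 29 = 24
x3 = s^2 - x1 - x2 mod 29 = 24^2 - 3 - 13 = 9
y3 = s (x1 - x3) - y1 mod 29 = 24 * (3 - 9) - 8 = 22

P + Q = (9, 22)


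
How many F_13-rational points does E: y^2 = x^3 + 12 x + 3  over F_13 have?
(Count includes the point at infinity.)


For each x in F_13, count y with y^2 = x^3 + 12 x + 3 mod 13:
  x = 0: RHS = 3, y in [4, 9]  -> 2 point(s)
  x = 1: RHS = 3, y in [4, 9]  -> 2 point(s)
  x = 2: RHS = 9, y in [3, 10]  -> 2 point(s)
  x = 3: RHS = 1, y in [1, 12]  -> 2 point(s)
  x = 7: RHS = 1, y in [1, 12]  -> 2 point(s)
  x = 8: RHS = 0, y in [0]  -> 1 point(s)
  x = 11: RHS = 10, y in [6, 7]  -> 2 point(s)
  x = 12: RHS = 3, y in [4, 9]  -> 2 point(s)
Affine points: 15. Add the point at infinity: total = 16.

#E(F_13) = 16


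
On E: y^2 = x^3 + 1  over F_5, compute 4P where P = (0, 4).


k = 4 = 100_2 (binary, LSB first: 001)
Double-and-add from P = (0, 4):
  bit 0 = 0: acc unchanged = O
  bit 1 = 0: acc unchanged = O
  bit 2 = 1: acc = O + (0, 4) = (0, 4)

4P = (0, 4)


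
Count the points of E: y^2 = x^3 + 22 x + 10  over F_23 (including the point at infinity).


For each x in F_23, count y with y^2 = x^3 + 22 x + 10 mod 23:
  x = 2: RHS = 16, y in [4, 19]  -> 2 point(s)
  x = 4: RHS = 1, y in [1, 22]  -> 2 point(s)
  x = 6: RHS = 13, y in [6, 17]  -> 2 point(s)
  x = 7: RHS = 1, y in [1, 22]  -> 2 point(s)
  x = 8: RHS = 8, y in [10, 13]  -> 2 point(s)
  x = 12: RHS = 1, y in [1, 22]  -> 2 point(s)
  x = 13: RHS = 9, y in [3, 20]  -> 2 point(s)
  x = 14: RHS = 3, y in [7, 16]  -> 2 point(s)
  x = 15: RHS = 12, y in [9, 14]  -> 2 point(s)
  x = 20: RHS = 9, y in [3, 20]  -> 2 point(s)
  x = 21: RHS = 4, y in [2, 21]  -> 2 point(s)
Affine points: 22. Add the point at infinity: total = 23.

#E(F_23) = 23


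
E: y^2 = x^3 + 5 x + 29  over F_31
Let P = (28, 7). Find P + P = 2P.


Doubling: s = (3 x1^2 + a) / (2 y1)
s = (3*28^2 + 5) / (2*7) mod 31 = 20
x3 = s^2 - 2 x1 mod 31 = 20^2 - 2*28 = 3
y3 = s (x1 - x3) - y1 mod 31 = 20 * (28 - 3) - 7 = 28

2P = (3, 28)


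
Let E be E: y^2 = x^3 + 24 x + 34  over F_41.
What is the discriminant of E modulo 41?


4 a^3 + 27 b^2 = 4*24^3 + 27*34^2 = 55296 + 31212 = 86508
Delta = -16 * (86508) = -1384128
Delta mod 41 = 32

Delta = 32 (mod 41)


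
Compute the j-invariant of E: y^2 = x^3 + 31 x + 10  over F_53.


Delta = -16(4 a^3 + 27 b^2) mod 53 = 46
-1728 * (4 a)^3 = -1728 * (4*31)^3 mod 53 = 42
j = 42 * 46^(-1) mod 53 = 47

j = 47 (mod 53)


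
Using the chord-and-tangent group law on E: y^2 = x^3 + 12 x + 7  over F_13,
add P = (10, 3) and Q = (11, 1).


P != Q, so use the chord formula.
s = (y2 - y1) / (x2 - x1) = (11) / (1) mod 13 = 11
x3 = s^2 - x1 - x2 mod 13 = 11^2 - 10 - 11 = 9
y3 = s (x1 - x3) - y1 mod 13 = 11 * (10 - 9) - 3 = 8

P + Q = (9, 8)


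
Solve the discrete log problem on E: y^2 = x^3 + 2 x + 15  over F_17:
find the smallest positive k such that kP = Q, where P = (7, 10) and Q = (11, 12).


Enumerate multiples of P until we hit Q = (11, 12):
  1P = (7, 10)
  2P = (1, 16)
  3P = (10, 10)
  4P = (0, 7)
  5P = (14, 4)
  6P = (12, 4)
  7P = (11, 5)
  8P = (8, 4)
  9P = (4, 6)
  10P = (4, 11)
  11P = (8, 13)
  12P = (11, 12)
Match found at i = 12.

k = 12


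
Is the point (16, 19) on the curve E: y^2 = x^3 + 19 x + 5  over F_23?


Check whether y^2 = x^3 + 19 x + 5 (mod 23) for (x, y) = (16, 19).
LHS: y^2 = 19^2 mod 23 = 16
RHS: x^3 + 19 x + 5 = 16^3 + 19*16 + 5 mod 23 = 12
LHS != RHS

No, not on the curve


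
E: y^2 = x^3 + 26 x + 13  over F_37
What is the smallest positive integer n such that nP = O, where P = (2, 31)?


Compute successive multiples of P until we hit O:
  1P = (2, 31)
  2P = (5, 34)
  3P = (31, 14)
  4P = (1, 22)
  5P = (4, 25)
  6P = (3, 9)
  7P = (35, 29)
  8P = (28, 30)
  ... (continuing to 33P)
  33P = O

ord(P) = 33


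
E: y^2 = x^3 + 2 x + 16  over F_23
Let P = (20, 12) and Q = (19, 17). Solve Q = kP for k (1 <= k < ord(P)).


Enumerate multiples of P until we hit Q = (19, 17):
  1P = (20, 12)
  2P = (19, 17)
Match found at i = 2.

k = 2


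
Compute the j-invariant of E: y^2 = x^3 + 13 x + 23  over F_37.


Delta = -16(4 a^3 + 27 b^2) mod 37 = 13
-1728 * (4 a)^3 = -1728 * (4*13)^3 mod 37 = 14
j = 14 * 13^(-1) mod 37 = 21

j = 21 (mod 37)


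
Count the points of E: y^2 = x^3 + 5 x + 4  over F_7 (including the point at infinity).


For each x in F_7, count y with y^2 = x^3 + 5 x + 4 mod 7:
  x = 0: RHS = 4, y in [2, 5]  -> 2 point(s)
  x = 2: RHS = 1, y in [1, 6]  -> 2 point(s)
  x = 3: RHS = 4, y in [2, 5]  -> 2 point(s)
  x = 4: RHS = 4, y in [2, 5]  -> 2 point(s)
  x = 5: RHS = 0, y in [0]  -> 1 point(s)
Affine points: 9. Add the point at infinity: total = 10.

#E(F_7) = 10


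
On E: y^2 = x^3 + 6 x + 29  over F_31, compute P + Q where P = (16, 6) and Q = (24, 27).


P != Q, so use the chord formula.
s = (y2 - y1) / (x2 - x1) = (21) / (8) mod 31 = 22
x3 = s^2 - x1 - x2 mod 31 = 22^2 - 16 - 24 = 10
y3 = s (x1 - x3) - y1 mod 31 = 22 * (16 - 10) - 6 = 2

P + Q = (10, 2)


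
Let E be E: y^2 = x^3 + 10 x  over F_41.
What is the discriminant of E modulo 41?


4 a^3 + 27 b^2 = 4*10^3 + 27*0^2 = 4000 + 0 = 4000
Delta = -16 * (4000) = -64000
Delta mod 41 = 1

Delta = 1 (mod 41)


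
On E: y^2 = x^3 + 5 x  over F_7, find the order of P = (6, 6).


Compute successive multiples of P until we hit O:
  1P = (6, 6)
  2P = (4, 0)
  3P = (6, 1)
  4P = O

ord(P) = 4


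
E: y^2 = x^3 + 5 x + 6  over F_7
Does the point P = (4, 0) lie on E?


Check whether y^2 = x^3 + 5 x + 6 (mod 7) for (x, y) = (4, 0).
LHS: y^2 = 0^2 mod 7 = 0
RHS: x^3 + 5 x + 6 = 4^3 + 5*4 + 6 mod 7 = 6
LHS != RHS

No, not on the curve


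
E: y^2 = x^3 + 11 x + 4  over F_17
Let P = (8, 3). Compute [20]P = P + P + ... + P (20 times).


k = 20 = 10100_2 (binary, LSB first: 00101)
Double-and-add from P = (8, 3):
  bit 0 = 0: acc unchanged = O
  bit 1 = 0: acc unchanged = O
  bit 2 = 1: acc = O + (1, 13) = (1, 13)
  bit 3 = 0: acc unchanged = (1, 13)
  bit 4 = 1: acc = (1, 13) + (15, 5) = (10, 14)

20P = (10, 14)


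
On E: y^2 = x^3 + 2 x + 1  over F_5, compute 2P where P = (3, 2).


Doubling: s = (3 x1^2 + a) / (2 y1)
s = (3*3^2 + 2) / (2*2) mod 5 = 1
x3 = s^2 - 2 x1 mod 5 = 1^2 - 2*3 = 0
y3 = s (x1 - x3) - y1 mod 5 = 1 * (3 - 0) - 2 = 1

2P = (0, 1)


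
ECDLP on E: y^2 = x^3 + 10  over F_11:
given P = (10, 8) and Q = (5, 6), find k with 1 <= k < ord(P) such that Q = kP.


Enumerate multiples of P until we hit Q = (5, 6):
  1P = (10, 8)
  2P = (5, 6)
Match found at i = 2.

k = 2


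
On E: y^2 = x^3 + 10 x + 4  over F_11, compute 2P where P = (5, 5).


Doubling: s = (3 x1^2 + a) / (2 y1)
s = (3*5^2 + 10) / (2*5) mod 11 = 3
x3 = s^2 - 2 x1 mod 11 = 3^2 - 2*5 = 10
y3 = s (x1 - x3) - y1 mod 11 = 3 * (5 - 10) - 5 = 2

2P = (10, 2)


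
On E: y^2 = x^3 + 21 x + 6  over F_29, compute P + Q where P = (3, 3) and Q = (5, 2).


P != Q, so use the chord formula.
s = (y2 - y1) / (x2 - x1) = (28) / (2) mod 29 = 14
x3 = s^2 - x1 - x2 mod 29 = 14^2 - 3 - 5 = 14
y3 = s (x1 - x3) - y1 mod 29 = 14 * (3 - 14) - 3 = 17

P + Q = (14, 17)


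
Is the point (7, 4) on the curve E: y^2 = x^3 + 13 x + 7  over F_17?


Check whether y^2 = x^3 + 13 x + 7 (mod 17) for (x, y) = (7, 4).
LHS: y^2 = 4^2 mod 17 = 16
RHS: x^3 + 13 x + 7 = 7^3 + 13*7 + 7 mod 17 = 16
LHS = RHS

Yes, on the curve


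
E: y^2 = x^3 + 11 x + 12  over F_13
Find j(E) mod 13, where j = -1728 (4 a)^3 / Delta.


Delta = -16(4 a^3 + 27 b^2) mod 13 = 2
-1728 * (4 a)^3 = -1728 * (4*11)^3 mod 13 = 8
j = 8 * 2^(-1) mod 13 = 4

j = 4 (mod 13)


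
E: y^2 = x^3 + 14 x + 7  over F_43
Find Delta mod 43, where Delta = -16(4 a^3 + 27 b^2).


4 a^3 + 27 b^2 = 4*14^3 + 27*7^2 = 10976 + 1323 = 12299
Delta = -16 * (12299) = -196784
Delta mod 43 = 27

Delta = 27 (mod 43)


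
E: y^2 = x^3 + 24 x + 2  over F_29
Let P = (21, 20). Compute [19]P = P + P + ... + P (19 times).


k = 19 = 10011_2 (binary, LSB first: 11001)
Double-and-add from P = (21, 20):
  bit 0 = 1: acc = O + (21, 20) = (21, 20)
  bit 1 = 1: acc = (21, 20) + (15, 24) = (16, 25)
  bit 2 = 0: acc unchanged = (16, 25)
  bit 3 = 0: acc unchanged = (16, 25)
  bit 4 = 1: acc = (16, 25) + (27, 2) = (28, 8)

19P = (28, 8)


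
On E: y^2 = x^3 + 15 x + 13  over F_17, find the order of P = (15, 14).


Compute successive multiples of P until we hit O:
  1P = (15, 14)
  2P = (3, 0)
  3P = (15, 3)
  4P = O

ord(P) = 4


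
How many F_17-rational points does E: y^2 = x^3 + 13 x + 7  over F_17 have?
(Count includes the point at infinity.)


For each x in F_17, count y with y^2 = x^3 + 13 x + 7 mod 17:
  x = 1: RHS = 4, y in [2, 15]  -> 2 point(s)
  x = 4: RHS = 4, y in [2, 15]  -> 2 point(s)
  x = 7: RHS = 16, y in [4, 13]  -> 2 point(s)
  x = 10: RHS = 15, y in [7, 10]  -> 2 point(s)
  x = 11: RHS = 2, y in [6, 11]  -> 2 point(s)
  x = 12: RHS = 4, y in [2, 15]  -> 2 point(s)
  x = 14: RHS = 9, y in [3, 14]  -> 2 point(s)
Affine points: 14. Add the point at infinity: total = 15.

#E(F_17) = 15


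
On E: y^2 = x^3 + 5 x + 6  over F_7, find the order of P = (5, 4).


Compute successive multiples of P until we hit O:
  1P = (5, 4)
  2P = (6, 0)
  3P = (5, 3)
  4P = O

ord(P) = 4


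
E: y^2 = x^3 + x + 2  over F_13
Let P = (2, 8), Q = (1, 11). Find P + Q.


P != Q, so use the chord formula.
s = (y2 - y1) / (x2 - x1) = (3) / (12) mod 13 = 10
x3 = s^2 - x1 - x2 mod 13 = 10^2 - 2 - 1 = 6
y3 = s (x1 - x3) - y1 mod 13 = 10 * (2 - 6) - 8 = 4

P + Q = (6, 4)


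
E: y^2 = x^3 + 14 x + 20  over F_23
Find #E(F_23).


For each x in F_23, count y with y^2 = x^3 + 14 x + 20 mod 23:
  x = 1: RHS = 12, y in [9, 14]  -> 2 point(s)
  x = 4: RHS = 2, y in [5, 18]  -> 2 point(s)
  x = 5: RHS = 8, y in [10, 13]  -> 2 point(s)
  x = 7: RHS = 1, y in [1, 22]  -> 2 point(s)
  x = 8: RHS = 0, y in [0]  -> 1 point(s)
  x = 9: RHS = 1, y in [1, 22]  -> 2 point(s)
  x = 14: RHS = 16, y in [4, 19]  -> 2 point(s)
  x = 16: RHS = 16, y in [4, 19]  -> 2 point(s)
  x = 18: RHS = 9, y in [3, 20]  -> 2 point(s)
Affine points: 17. Add the point at infinity: total = 18.

#E(F_23) = 18


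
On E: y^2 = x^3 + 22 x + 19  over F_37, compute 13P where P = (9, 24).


k = 13 = 1101_2 (binary, LSB first: 1011)
Double-and-add from P = (9, 24):
  bit 0 = 1: acc = O + (9, 24) = (9, 24)
  bit 1 = 0: acc unchanged = (9, 24)
  bit 2 = 1: acc = (9, 24) + (23, 1) = (6, 16)
  bit 3 = 1: acc = (6, 16) + (35, 2) = (6, 21)

13P = (6, 21)


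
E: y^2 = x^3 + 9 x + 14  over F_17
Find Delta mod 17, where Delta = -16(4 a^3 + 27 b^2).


4 a^3 + 27 b^2 = 4*9^3 + 27*14^2 = 2916 + 5292 = 8208
Delta = -16 * (8208) = -131328
Delta mod 17 = 14

Delta = 14 (mod 17)


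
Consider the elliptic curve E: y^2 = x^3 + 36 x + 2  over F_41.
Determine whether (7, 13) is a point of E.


Check whether y^2 = x^3 + 36 x + 2 (mod 41) for (x, y) = (7, 13).
LHS: y^2 = 13^2 mod 41 = 5
RHS: x^3 + 36 x + 2 = 7^3 + 36*7 + 2 mod 41 = 23
LHS != RHS

No, not on the curve


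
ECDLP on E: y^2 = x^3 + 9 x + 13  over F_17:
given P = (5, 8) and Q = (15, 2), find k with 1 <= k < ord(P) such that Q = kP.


Enumerate multiples of P until we hit Q = (15, 2):
  1P = (5, 8)
  2P = (8, 6)
  3P = (12, 8)
  4P = (0, 9)
  5P = (10, 10)
  6P = (11, 10)
  7P = (3, 4)
  8P = (13, 10)
  9P = (15, 15)
  10P = (15, 2)
Match found at i = 10.

k = 10


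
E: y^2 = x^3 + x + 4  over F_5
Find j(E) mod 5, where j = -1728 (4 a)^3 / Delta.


Delta = -16(4 a^3 + 27 b^2) mod 5 = 4
-1728 * (4 a)^3 = -1728 * (4*1)^3 mod 5 = 3
j = 3 * 4^(-1) mod 5 = 2

j = 2 (mod 5)


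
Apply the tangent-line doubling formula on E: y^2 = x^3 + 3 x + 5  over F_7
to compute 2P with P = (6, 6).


Doubling: s = (3 x1^2 + a) / (2 y1)
s = (3*6^2 + 3) / (2*6) mod 7 = 4
x3 = s^2 - 2 x1 mod 7 = 4^2 - 2*6 = 4
y3 = s (x1 - x3) - y1 mod 7 = 4 * (6 - 4) - 6 = 2

2P = (4, 2)


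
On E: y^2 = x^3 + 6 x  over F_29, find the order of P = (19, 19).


Compute successive multiples of P until we hit O:
  1P = (19, 19)
  2P = (16, 25)
  3P = (27, 26)
  4P = (25, 12)
  5P = (21, 22)
  6P = (13, 19)
  7P = (26, 10)
  8P = (4, 28)
  ... (continuing to 20P)
  20P = O

ord(P) = 20


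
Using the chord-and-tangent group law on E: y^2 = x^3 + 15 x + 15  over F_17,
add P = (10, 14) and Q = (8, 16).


P != Q, so use the chord formula.
s = (y2 - y1) / (x2 - x1) = (2) / (15) mod 17 = 16
x3 = s^2 - x1 - x2 mod 17 = 16^2 - 10 - 8 = 0
y3 = s (x1 - x3) - y1 mod 17 = 16 * (10 - 0) - 14 = 10

P + Q = (0, 10)


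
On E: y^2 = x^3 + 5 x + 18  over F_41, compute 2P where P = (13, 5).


Doubling: s = (3 x1^2 + a) / (2 y1)
s = (3*13^2 + 5) / (2*5) mod 41 = 2
x3 = s^2 - 2 x1 mod 41 = 2^2 - 2*13 = 19
y3 = s (x1 - x3) - y1 mod 41 = 2 * (13 - 19) - 5 = 24

2P = (19, 24)


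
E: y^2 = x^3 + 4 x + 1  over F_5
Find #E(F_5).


For each x in F_5, count y with y^2 = x^3 + 4 x + 1 mod 5:
  x = 0: RHS = 1, y in [1, 4]  -> 2 point(s)
  x = 1: RHS = 1, y in [1, 4]  -> 2 point(s)
  x = 3: RHS = 0, y in [0]  -> 1 point(s)
  x = 4: RHS = 1, y in [1, 4]  -> 2 point(s)
Affine points: 7. Add the point at infinity: total = 8.

#E(F_5) = 8


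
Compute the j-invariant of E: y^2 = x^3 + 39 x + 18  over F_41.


Delta = -16(4 a^3 + 27 b^2) mod 41 = 26
-1728 * (4 a)^3 = -1728 * (4*39)^3 mod 41 = 38
j = 38 * 26^(-1) mod 41 = 33

j = 33 (mod 41)


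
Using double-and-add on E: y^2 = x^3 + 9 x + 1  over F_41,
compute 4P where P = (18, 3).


k = 4 = 100_2 (binary, LSB first: 001)
Double-and-add from P = (18, 3):
  bit 0 = 0: acc unchanged = O
  bit 1 = 0: acc unchanged = O
  bit 2 = 1: acc = O + (18, 38) = (18, 38)

4P = (18, 38)


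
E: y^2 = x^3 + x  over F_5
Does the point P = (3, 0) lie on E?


Check whether y^2 = x^3 + 1 x + 0 (mod 5) for (x, y) = (3, 0).
LHS: y^2 = 0^2 mod 5 = 0
RHS: x^3 + 1 x + 0 = 3^3 + 1*3 + 0 mod 5 = 0
LHS = RHS

Yes, on the curve


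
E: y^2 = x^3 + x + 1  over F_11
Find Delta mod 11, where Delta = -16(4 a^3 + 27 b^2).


4 a^3 + 27 b^2 = 4*1^3 + 27*1^2 = 4 + 27 = 31
Delta = -16 * (31) = -496
Delta mod 11 = 10

Delta = 10 (mod 11)


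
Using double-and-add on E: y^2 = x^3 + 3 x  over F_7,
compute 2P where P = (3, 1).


k = 2 = 10_2 (binary, LSB first: 01)
Double-and-add from P = (3, 1):
  bit 0 = 0: acc unchanged = O
  bit 1 = 1: acc = O + (2, 0) = (2, 0)

2P = (2, 0)


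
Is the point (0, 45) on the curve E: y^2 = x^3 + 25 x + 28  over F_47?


Check whether y^2 = x^3 + 25 x + 28 (mod 47) for (x, y) = (0, 45).
LHS: y^2 = 45^2 mod 47 = 4
RHS: x^3 + 25 x + 28 = 0^3 + 25*0 + 28 mod 47 = 28
LHS != RHS

No, not on the curve


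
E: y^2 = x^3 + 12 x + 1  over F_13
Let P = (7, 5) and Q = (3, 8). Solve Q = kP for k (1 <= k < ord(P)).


Enumerate multiples of P until we hit Q = (3, 8):
  1P = (7, 5)
  2P = (0, 1)
  3P = (5, 11)
  4P = (10, 4)
  5P = (12, 1)
  6P = (4, 3)
  7P = (1, 12)
  8P = (6, 9)
  9P = (3, 5)
  10P = (3, 8)
Match found at i = 10.

k = 10


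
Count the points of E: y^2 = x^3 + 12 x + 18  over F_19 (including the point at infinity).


For each x in F_19, count y with y^2 = x^3 + 12 x + 18 mod 19:
  x = 3: RHS = 5, y in [9, 10]  -> 2 point(s)
  x = 4: RHS = 16, y in [4, 15]  -> 2 point(s)
  x = 9: RHS = 0, y in [0]  -> 1 point(s)
  x = 10: RHS = 17, y in [6, 13]  -> 2 point(s)
  x = 12: RHS = 9, y in [3, 16]  -> 2 point(s)
  x = 14: RHS = 4, y in [2, 17]  -> 2 point(s)
  x = 15: RHS = 1, y in [1, 18]  -> 2 point(s)
  x = 17: RHS = 5, y in [9, 10]  -> 2 point(s)
  x = 18: RHS = 5, y in [9, 10]  -> 2 point(s)
Affine points: 17. Add the point at infinity: total = 18.

#E(F_19) = 18


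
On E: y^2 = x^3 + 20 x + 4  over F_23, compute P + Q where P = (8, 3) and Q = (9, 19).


P != Q, so use the chord formula.
s = (y2 - y1) / (x2 - x1) = (16) / (1) mod 23 = 16
x3 = s^2 - x1 - x2 mod 23 = 16^2 - 8 - 9 = 9
y3 = s (x1 - x3) - y1 mod 23 = 16 * (8 - 9) - 3 = 4

P + Q = (9, 4)


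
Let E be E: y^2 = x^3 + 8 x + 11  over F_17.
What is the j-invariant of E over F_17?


Delta = -16(4 a^3 + 27 b^2) mod 17 = 11
-1728 * (4 a)^3 = -1728 * (4*8)^3 mod 17 = 3
j = 3 * 11^(-1) mod 17 = 8

j = 8 (mod 17)


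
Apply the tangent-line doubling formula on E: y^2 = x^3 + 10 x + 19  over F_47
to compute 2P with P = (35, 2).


Doubling: s = (3 x1^2 + a) / (2 y1)
s = (3*35^2 + 10) / (2*2) mod 47 = 40
x3 = s^2 - 2 x1 mod 47 = 40^2 - 2*35 = 26
y3 = s (x1 - x3) - y1 mod 47 = 40 * (35 - 26) - 2 = 29

2P = (26, 29)


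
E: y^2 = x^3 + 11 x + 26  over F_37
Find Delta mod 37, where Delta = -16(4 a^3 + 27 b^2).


4 a^3 + 27 b^2 = 4*11^3 + 27*26^2 = 5324 + 18252 = 23576
Delta = -16 * (23576) = -377216
Delta mod 37 = 36

Delta = 36 (mod 37)


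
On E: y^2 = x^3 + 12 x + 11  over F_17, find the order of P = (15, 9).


Compute successive multiples of P until we hit O:
  1P = (15, 9)
  2P = (2, 14)
  3P = (9, 7)
  4P = (12, 9)
  5P = (7, 8)
  6P = (16, 10)
  7P = (4, 2)
  8P = (14, 4)
  ... (continuing to 23P)
  23P = O

ord(P) = 23


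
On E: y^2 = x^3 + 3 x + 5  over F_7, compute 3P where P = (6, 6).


k = 3 = 11_2 (binary, LSB first: 11)
Double-and-add from P = (6, 6):
  bit 0 = 1: acc = O + (6, 6) = (6, 6)
  bit 1 = 1: acc = (6, 6) + (4, 2) = (1, 4)

3P = (1, 4)


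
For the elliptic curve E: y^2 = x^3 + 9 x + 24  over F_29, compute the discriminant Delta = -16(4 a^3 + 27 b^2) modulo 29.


4 a^3 + 27 b^2 = 4*9^3 + 27*24^2 = 2916 + 15552 = 18468
Delta = -16 * (18468) = -295488
Delta mod 29 = 22

Delta = 22 (mod 29)


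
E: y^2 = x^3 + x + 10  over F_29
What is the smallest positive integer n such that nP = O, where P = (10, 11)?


Compute successive multiples of P until we hit O:
  1P = (10, 11)
  2P = (2, 22)
  3P = (13, 4)
  4P = (5, 16)
  5P = (15, 23)
  6P = (26, 26)
  7P = (6, 0)
  8P = (26, 3)
  ... (continuing to 14P)
  14P = O

ord(P) = 14


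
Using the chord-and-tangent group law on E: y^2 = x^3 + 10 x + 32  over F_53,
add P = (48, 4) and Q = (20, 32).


P != Q, so use the chord formula.
s = (y2 - y1) / (x2 - x1) = (28) / (25) mod 53 = 52
x3 = s^2 - x1 - x2 mod 53 = 52^2 - 48 - 20 = 39
y3 = s (x1 - x3) - y1 mod 53 = 52 * (48 - 39) - 4 = 40

P + Q = (39, 40)


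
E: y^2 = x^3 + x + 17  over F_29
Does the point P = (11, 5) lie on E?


Check whether y^2 = x^3 + 1 x + 17 (mod 29) for (x, y) = (11, 5).
LHS: y^2 = 5^2 mod 29 = 25
RHS: x^3 + 1 x + 17 = 11^3 + 1*11 + 17 mod 29 = 25
LHS = RHS

Yes, on the curve


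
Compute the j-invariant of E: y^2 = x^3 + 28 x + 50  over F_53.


Delta = -16(4 a^3 + 27 b^2) mod 53 = 30
-1728 * (4 a)^3 = -1728 * (4*28)^3 mod 53 = 31
j = 31 * 30^(-1) mod 53 = 24

j = 24 (mod 53)


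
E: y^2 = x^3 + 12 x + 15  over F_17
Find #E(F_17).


For each x in F_17, count y with y^2 = x^3 + 12 x + 15 mod 17:
  x = 0: RHS = 15, y in [7, 10]  -> 2 point(s)
  x = 2: RHS = 13, y in [8, 9]  -> 2 point(s)
  x = 4: RHS = 8, y in [5, 12]  -> 2 point(s)
  x = 5: RHS = 13, y in [8, 9]  -> 2 point(s)
  x = 7: RHS = 0, y in [0]  -> 1 point(s)
  x = 9: RHS = 2, y in [6, 11]  -> 2 point(s)
  x = 10: RHS = 13, y in [8, 9]  -> 2 point(s)
  x = 11: RHS = 16, y in [4, 13]  -> 2 point(s)
  x = 12: RHS = 0, y in [0]  -> 1 point(s)
  x = 15: RHS = 0, y in [0]  -> 1 point(s)
  x = 16: RHS = 2, y in [6, 11]  -> 2 point(s)
Affine points: 19. Add the point at infinity: total = 20.

#E(F_17) = 20


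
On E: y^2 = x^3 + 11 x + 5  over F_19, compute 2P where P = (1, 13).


Doubling: s = (3 x1^2 + a) / (2 y1)
s = (3*1^2 + 11) / (2*13) mod 19 = 2
x3 = s^2 - 2 x1 mod 19 = 2^2 - 2*1 = 2
y3 = s (x1 - x3) - y1 mod 19 = 2 * (1 - 2) - 13 = 4

2P = (2, 4)


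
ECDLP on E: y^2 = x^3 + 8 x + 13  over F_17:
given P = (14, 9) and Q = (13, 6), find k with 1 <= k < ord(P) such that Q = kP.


Enumerate multiples of P until we hit Q = (13, 6):
  1P = (14, 9)
  2P = (7, 15)
  3P = (12, 16)
  4P = (16, 15)
  5P = (13, 11)
  6P = (11, 2)
  7P = (5, 12)
  8P = (0, 9)
  9P = (3, 8)
  10P = (9, 10)
  11P = (9, 7)
  12P = (3, 9)
  13P = (0, 8)
  14P = (5, 5)
  15P = (11, 15)
  16P = (13, 6)
Match found at i = 16.

k = 16


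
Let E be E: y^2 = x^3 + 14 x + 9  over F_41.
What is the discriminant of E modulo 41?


4 a^3 + 27 b^2 = 4*14^3 + 27*9^2 = 10976 + 2187 = 13163
Delta = -16 * (13163) = -210608
Delta mod 41 = 9

Delta = 9 (mod 41)


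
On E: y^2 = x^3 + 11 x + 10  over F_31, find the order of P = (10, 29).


Compute successive multiples of P until we hit O:
  1P = (10, 29)
  2P = (13, 26)
  3P = (9, 1)
  4P = (21, 4)
  5P = (19, 14)
  6P = (22, 22)
  7P = (3, 16)
  8P = (5, 29)
  ... (continuing to 37P)
  37P = O

ord(P) = 37


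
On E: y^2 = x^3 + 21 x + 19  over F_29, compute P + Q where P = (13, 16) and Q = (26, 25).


P != Q, so use the chord formula.
s = (y2 - y1) / (x2 - x1) = (9) / (13) mod 29 = 23
x3 = s^2 - x1 - x2 mod 29 = 23^2 - 13 - 26 = 26
y3 = s (x1 - x3) - y1 mod 29 = 23 * (13 - 26) - 16 = 4

P + Q = (26, 4)


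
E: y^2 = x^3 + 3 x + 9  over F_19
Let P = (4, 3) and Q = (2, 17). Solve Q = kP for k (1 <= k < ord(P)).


Enumerate multiples of P until we hit Q = (2, 17):
  1P = (4, 3)
  2P = (12, 5)
  3P = (9, 10)
  4P = (11, 10)
  5P = (5, 15)
  6P = (2, 2)
  7P = (18, 9)
  8P = (3, 11)
  9P = (0, 3)
  10P = (15, 16)
  11P = (16, 7)
  12P = (16, 12)
  13P = (15, 3)
  14P = (0, 16)
  15P = (3, 8)
  16P = (18, 10)
  17P = (2, 17)
Match found at i = 17.

k = 17


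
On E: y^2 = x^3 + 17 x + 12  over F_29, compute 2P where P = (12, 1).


Doubling: s = (3 x1^2 + a) / (2 y1)
s = (3*12^2 + 17) / (2*1) mod 29 = 7
x3 = s^2 - 2 x1 mod 29 = 7^2 - 2*12 = 25
y3 = s (x1 - x3) - y1 mod 29 = 7 * (12 - 25) - 1 = 24

2P = (25, 24)


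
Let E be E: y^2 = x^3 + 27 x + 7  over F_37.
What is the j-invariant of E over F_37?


Delta = -16(4 a^3 + 27 b^2) mod 37 = 23
-1728 * (4 a)^3 = -1728 * (4*27)^3 mod 37 = 36
j = 36 * 23^(-1) mod 37 = 8

j = 8 (mod 37)


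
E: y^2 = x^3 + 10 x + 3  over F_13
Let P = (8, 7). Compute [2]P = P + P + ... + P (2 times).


k = 2 = 10_2 (binary, LSB first: 01)
Double-and-add from P = (8, 7):
  bit 0 = 0: acc unchanged = O
  bit 1 = 1: acc = O + (7, 0) = (7, 0)

2P = (7, 0)


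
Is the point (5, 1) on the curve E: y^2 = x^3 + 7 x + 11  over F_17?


Check whether y^2 = x^3 + 7 x + 11 (mod 17) for (x, y) = (5, 1).
LHS: y^2 = 1^2 mod 17 = 1
RHS: x^3 + 7 x + 11 = 5^3 + 7*5 + 11 mod 17 = 1
LHS = RHS

Yes, on the curve


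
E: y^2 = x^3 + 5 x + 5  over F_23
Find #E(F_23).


For each x in F_23, count y with y^2 = x^3 + 5 x + 5 mod 23:
  x = 2: RHS = 0, y in [0]  -> 1 point(s)
  x = 3: RHS = 1, y in [1, 22]  -> 2 point(s)
  x = 13: RHS = 13, y in [6, 17]  -> 2 point(s)
  x = 14: RHS = 13, y in [6, 17]  -> 2 point(s)
  x = 16: RHS = 18, y in [8, 15]  -> 2 point(s)
  x = 17: RHS = 12, y in [9, 14]  -> 2 point(s)
  x = 18: RHS = 16, y in [4, 19]  -> 2 point(s)
  x = 19: RHS = 13, y in [6, 17]  -> 2 point(s)
  x = 20: RHS = 9, y in [3, 20]  -> 2 point(s)
Affine points: 17. Add the point at infinity: total = 18.

#E(F_23) = 18


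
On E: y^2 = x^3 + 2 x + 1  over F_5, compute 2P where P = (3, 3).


Doubling: s = (3 x1^2 + a) / (2 y1)
s = (3*3^2 + 2) / (2*3) mod 5 = 4
x3 = s^2 - 2 x1 mod 5 = 4^2 - 2*3 = 0
y3 = s (x1 - x3) - y1 mod 5 = 4 * (3 - 0) - 3 = 4

2P = (0, 4)


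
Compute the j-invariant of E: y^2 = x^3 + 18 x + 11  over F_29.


Delta = -16(4 a^3 + 27 b^2) mod 29 = 26
-1728 * (4 a)^3 = -1728 * (4*18)^3 mod 29 = 13
j = 13 * 26^(-1) mod 29 = 15

j = 15 (mod 29)


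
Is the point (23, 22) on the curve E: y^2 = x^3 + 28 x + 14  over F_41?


Check whether y^2 = x^3 + 28 x + 14 (mod 41) for (x, y) = (23, 22).
LHS: y^2 = 22^2 mod 41 = 33
RHS: x^3 + 28 x + 14 = 23^3 + 28*23 + 14 mod 41 = 33
LHS = RHS

Yes, on the curve


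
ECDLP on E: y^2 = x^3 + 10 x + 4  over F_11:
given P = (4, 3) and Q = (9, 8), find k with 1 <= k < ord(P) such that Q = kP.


Enumerate multiples of P until we hit Q = (9, 8):
  1P = (4, 3)
  2P = (6, 7)
  3P = (5, 6)
  4P = (0, 9)
  5P = (1, 9)
  6P = (10, 9)
  7P = (9, 3)
  8P = (9, 8)
Match found at i = 8.

k = 8


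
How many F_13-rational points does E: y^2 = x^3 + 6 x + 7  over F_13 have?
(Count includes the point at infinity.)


For each x in F_13, count y with y^2 = x^3 + 6 x + 7 mod 13:
  x = 1: RHS = 1, y in [1, 12]  -> 2 point(s)
  x = 2: RHS = 1, y in [1, 12]  -> 2 point(s)
  x = 3: RHS = 0, y in [0]  -> 1 point(s)
  x = 4: RHS = 4, y in [2, 11]  -> 2 point(s)
  x = 6: RHS = 12, y in [5, 8]  -> 2 point(s)
  x = 9: RHS = 10, y in [6, 7]  -> 2 point(s)
  x = 10: RHS = 1, y in [1, 12]  -> 2 point(s)
  x = 11: RHS = 0, y in [0]  -> 1 point(s)
  x = 12: RHS = 0, y in [0]  -> 1 point(s)
Affine points: 15. Add the point at infinity: total = 16.

#E(F_13) = 16


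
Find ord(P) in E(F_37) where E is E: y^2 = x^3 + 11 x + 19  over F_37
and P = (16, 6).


Compute successive multiples of P until we hit O:
  1P = (16, 6)
  2P = (4, 33)
  3P = (29, 14)
  4P = (25, 34)
  5P = (34, 12)
  6P = (20, 5)
  7P = (8, 29)
  8P = (23, 28)
  ... (continuing to 37P)
  37P = O

ord(P) = 37


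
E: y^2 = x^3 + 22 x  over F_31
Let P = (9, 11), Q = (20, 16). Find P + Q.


P != Q, so use the chord formula.
s = (y2 - y1) / (x2 - x1) = (5) / (11) mod 31 = 23
x3 = s^2 - x1 - x2 mod 31 = 23^2 - 9 - 20 = 4
y3 = s (x1 - x3) - y1 mod 31 = 23 * (9 - 4) - 11 = 11

P + Q = (4, 11)


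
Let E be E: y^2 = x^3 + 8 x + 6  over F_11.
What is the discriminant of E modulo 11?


4 a^3 + 27 b^2 = 4*8^3 + 27*6^2 = 2048 + 972 = 3020
Delta = -16 * (3020) = -48320
Delta mod 11 = 3

Delta = 3 (mod 11)


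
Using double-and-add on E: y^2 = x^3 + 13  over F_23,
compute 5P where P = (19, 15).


k = 5 = 101_2 (binary, LSB first: 101)
Double-and-add from P = (19, 15):
  bit 0 = 1: acc = O + (19, 15) = (19, 15)
  bit 1 = 0: acc unchanged = (19, 15)
  bit 2 = 1: acc = (19, 15) + (5, 0) = (12, 4)

5P = (12, 4)


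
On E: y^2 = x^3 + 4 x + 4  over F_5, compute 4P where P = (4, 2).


k = 4 = 100_2 (binary, LSB first: 001)
Double-and-add from P = (4, 2):
  bit 0 = 0: acc unchanged = O
  bit 1 = 0: acc unchanged = O
  bit 2 = 1: acc = O + (2, 0) = (2, 0)

4P = (2, 0)


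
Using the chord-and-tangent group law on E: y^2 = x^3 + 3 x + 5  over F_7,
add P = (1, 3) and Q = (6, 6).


P != Q, so use the chord formula.
s = (y2 - y1) / (x2 - x1) = (3) / (5) mod 7 = 2
x3 = s^2 - x1 - x2 mod 7 = 2^2 - 1 - 6 = 4
y3 = s (x1 - x3) - y1 mod 7 = 2 * (1 - 4) - 3 = 5

P + Q = (4, 5)


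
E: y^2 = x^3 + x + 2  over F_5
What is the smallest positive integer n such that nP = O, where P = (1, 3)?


Compute successive multiples of P until we hit O:
  1P = (1, 3)
  2P = (4, 0)
  3P = (1, 2)
  4P = O

ord(P) = 4


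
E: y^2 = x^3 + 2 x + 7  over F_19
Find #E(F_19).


For each x in F_19, count y with y^2 = x^3 + 2 x + 7 mod 19:
  x = 0: RHS = 7, y in [8, 11]  -> 2 point(s)
  x = 2: RHS = 0, y in [0]  -> 1 point(s)
  x = 5: RHS = 9, y in [3, 16]  -> 2 point(s)
  x = 6: RHS = 7, y in [8, 11]  -> 2 point(s)
  x = 10: RHS = 1, y in [1, 18]  -> 2 point(s)
  x = 11: RHS = 11, y in [7, 12]  -> 2 point(s)
  x = 12: RHS = 11, y in [7, 12]  -> 2 point(s)
  x = 13: RHS = 7, y in [8, 11]  -> 2 point(s)
  x = 14: RHS = 5, y in [9, 10]  -> 2 point(s)
  x = 15: RHS = 11, y in [7, 12]  -> 2 point(s)
  x = 18: RHS = 4, y in [2, 17]  -> 2 point(s)
Affine points: 21. Add the point at infinity: total = 22.

#E(F_19) = 22


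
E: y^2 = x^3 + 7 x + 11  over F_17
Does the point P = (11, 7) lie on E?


Check whether y^2 = x^3 + 7 x + 11 (mod 17) for (x, y) = (11, 7).
LHS: y^2 = 7^2 mod 17 = 15
RHS: x^3 + 7 x + 11 = 11^3 + 7*11 + 11 mod 17 = 8
LHS != RHS

No, not on the curve


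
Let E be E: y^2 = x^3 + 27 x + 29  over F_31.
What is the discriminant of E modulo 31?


4 a^3 + 27 b^2 = 4*27^3 + 27*29^2 = 78732 + 22707 = 101439
Delta = -16 * (101439) = -1623024
Delta mod 31 = 12

Delta = 12 (mod 31)


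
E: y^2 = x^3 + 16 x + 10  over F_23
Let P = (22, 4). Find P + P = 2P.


Doubling: s = (3 x1^2 + a) / (2 y1)
s = (3*22^2 + 16) / (2*4) mod 23 = 11
x3 = s^2 - 2 x1 mod 23 = 11^2 - 2*22 = 8
y3 = s (x1 - x3) - y1 mod 23 = 11 * (22 - 8) - 4 = 12

2P = (8, 12)


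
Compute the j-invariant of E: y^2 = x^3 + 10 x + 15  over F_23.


Delta = -16(4 a^3 + 27 b^2) mod 23 = 7
-1728 * (4 a)^3 = -1728 * (4*10)^3 mod 23 = 4
j = 4 * 7^(-1) mod 23 = 17

j = 17 (mod 23)


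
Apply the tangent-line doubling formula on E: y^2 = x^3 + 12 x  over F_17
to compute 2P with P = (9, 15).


Doubling: s = (3 x1^2 + a) / (2 y1)
s = (3*9^2 + 12) / (2*15) mod 17 = 0
x3 = s^2 - 2 x1 mod 17 = 0^2 - 2*9 = 16
y3 = s (x1 - x3) - y1 mod 17 = 0 * (9 - 16) - 15 = 2

2P = (16, 2)


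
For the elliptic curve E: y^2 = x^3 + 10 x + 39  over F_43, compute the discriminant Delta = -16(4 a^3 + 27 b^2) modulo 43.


4 a^3 + 27 b^2 = 4*10^3 + 27*39^2 = 4000 + 41067 = 45067
Delta = -16 * (45067) = -721072
Delta mod 43 = 38

Delta = 38 (mod 43)


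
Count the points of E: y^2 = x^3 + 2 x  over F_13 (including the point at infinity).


For each x in F_13, count y with y^2 = x^3 + 2 x + 0 mod 13:
  x = 0: RHS = 0, y in [0]  -> 1 point(s)
  x = 1: RHS = 3, y in [4, 9]  -> 2 point(s)
  x = 2: RHS = 12, y in [5, 8]  -> 2 point(s)
  x = 11: RHS = 1, y in [1, 12]  -> 2 point(s)
  x = 12: RHS = 10, y in [6, 7]  -> 2 point(s)
Affine points: 9. Add the point at infinity: total = 10.

#E(F_13) = 10


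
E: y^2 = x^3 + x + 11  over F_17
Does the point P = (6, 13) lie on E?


Check whether y^2 = x^3 + 1 x + 11 (mod 17) for (x, y) = (6, 13).
LHS: y^2 = 13^2 mod 17 = 16
RHS: x^3 + 1 x + 11 = 6^3 + 1*6 + 11 mod 17 = 12
LHS != RHS

No, not on the curve


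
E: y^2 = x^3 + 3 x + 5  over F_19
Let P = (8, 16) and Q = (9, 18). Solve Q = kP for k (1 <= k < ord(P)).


Enumerate multiples of P until we hit Q = (9, 18):
  1P = (8, 16)
  2P = (0, 9)
  3P = (18, 18)
  4P = (9, 18)
Match found at i = 4.

k = 4


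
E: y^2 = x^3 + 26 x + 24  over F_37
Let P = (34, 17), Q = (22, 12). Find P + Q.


P != Q, so use the chord formula.
s = (y2 - y1) / (x2 - x1) = (32) / (25) mod 37 = 22
x3 = s^2 - x1 - x2 mod 37 = 22^2 - 34 - 22 = 21
y3 = s (x1 - x3) - y1 mod 37 = 22 * (34 - 21) - 17 = 10

P + Q = (21, 10)


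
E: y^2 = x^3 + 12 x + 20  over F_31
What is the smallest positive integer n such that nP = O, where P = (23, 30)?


Compute successive multiples of P until we hit O:
  1P = (23, 30)
  2P = (4, 16)
  3P = (20, 13)
  4P = (27, 30)
  5P = (12, 1)
  6P = (5, 9)
  7P = (19, 16)
  8P = (9, 19)
  ... (continuing to 37P)
  37P = O

ord(P) = 37


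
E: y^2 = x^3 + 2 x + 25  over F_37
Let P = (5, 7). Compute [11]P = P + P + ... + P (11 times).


k = 11 = 1011_2 (binary, LSB first: 1101)
Double-and-add from P = (5, 7):
  bit 0 = 1: acc = O + (5, 7) = (5, 7)
  bit 1 = 1: acc = (5, 7) + (11, 34) = (32, 1)
  bit 2 = 0: acc unchanged = (32, 1)
  bit 3 = 1: acc = (32, 1) + (13, 19) = (30, 1)

11P = (30, 1)


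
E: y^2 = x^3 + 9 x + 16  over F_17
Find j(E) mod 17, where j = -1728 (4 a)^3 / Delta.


Delta = -16(4 a^3 + 27 b^2) mod 17 = 2
-1728 * (4 a)^3 = -1728 * (4*9)^3 mod 17 = 14
j = 14 * 2^(-1) mod 17 = 7

j = 7 (mod 17)


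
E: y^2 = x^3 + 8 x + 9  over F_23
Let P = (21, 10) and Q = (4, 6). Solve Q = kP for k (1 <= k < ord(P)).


Enumerate multiples of P until we hit Q = (4, 6):
  1P = (21, 10)
  2P = (5, 6)
  3P = (10, 10)
  4P = (15, 13)
  5P = (16, 22)
  6P = (12, 19)
  7P = (14, 6)
  8P = (1, 8)
  9P = (4, 17)
  10P = (0, 3)
  11P = (20, 21)
  12P = (11, 18)
  13P = (22, 0)
  14P = (11, 5)
  15P = (20, 2)
  16P = (0, 20)
  17P = (4, 6)
Match found at i = 17.

k = 17


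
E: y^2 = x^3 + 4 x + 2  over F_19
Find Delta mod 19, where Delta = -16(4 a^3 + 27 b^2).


4 a^3 + 27 b^2 = 4*4^3 + 27*2^2 = 256 + 108 = 364
Delta = -16 * (364) = -5824
Delta mod 19 = 9

Delta = 9 (mod 19)


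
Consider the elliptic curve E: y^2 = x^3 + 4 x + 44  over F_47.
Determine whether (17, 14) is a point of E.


Check whether y^2 = x^3 + 4 x + 44 (mod 47) for (x, y) = (17, 14).
LHS: y^2 = 14^2 mod 47 = 8
RHS: x^3 + 4 x + 44 = 17^3 + 4*17 + 44 mod 47 = 43
LHS != RHS

No, not on the curve


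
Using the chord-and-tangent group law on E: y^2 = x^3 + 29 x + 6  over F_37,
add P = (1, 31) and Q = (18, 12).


P != Q, so use the chord formula.
s = (y2 - y1) / (x2 - x1) = (18) / (17) mod 37 = 25
x3 = s^2 - x1 - x2 mod 37 = 25^2 - 1 - 18 = 14
y3 = s (x1 - x3) - y1 mod 37 = 25 * (1 - 14) - 31 = 14

P + Q = (14, 14)


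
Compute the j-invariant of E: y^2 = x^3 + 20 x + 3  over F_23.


Delta = -16(4 a^3 + 27 b^2) mod 23 = 2
-1728 * (4 a)^3 = -1728 * (4*20)^3 mod 23 = 9
j = 9 * 2^(-1) mod 23 = 16

j = 16 (mod 23)


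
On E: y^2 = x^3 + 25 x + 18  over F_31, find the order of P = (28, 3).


Compute successive multiples of P until we hit O:
  1P = (28, 3)
  2P = (26, 4)
  3P = (16, 22)
  4P = (19, 6)
  5P = (22, 26)
  6P = (0, 24)
  7P = (21, 15)
  8P = (21, 16)
  ... (continuing to 15P)
  15P = O

ord(P) = 15


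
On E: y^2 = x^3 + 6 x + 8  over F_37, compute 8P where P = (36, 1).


k = 8 = 1000_2 (binary, LSB first: 0001)
Double-and-add from P = (36, 1):
  bit 0 = 0: acc unchanged = O
  bit 1 = 0: acc unchanged = O
  bit 2 = 0: acc unchanged = O
  bit 3 = 1: acc = O + (35, 5) = (35, 5)

8P = (35, 5)


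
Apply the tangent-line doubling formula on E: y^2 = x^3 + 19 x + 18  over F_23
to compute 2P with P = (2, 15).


Doubling: s = (3 x1^2 + a) / (2 y1)
s = (3*2^2 + 19) / (2*15) mod 23 = 11
x3 = s^2 - 2 x1 mod 23 = 11^2 - 2*2 = 2
y3 = s (x1 - x3) - y1 mod 23 = 11 * (2 - 2) - 15 = 8

2P = (2, 8)


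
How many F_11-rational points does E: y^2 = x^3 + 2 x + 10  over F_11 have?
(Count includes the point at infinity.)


For each x in F_11, count y with y^2 = x^3 + 2 x + 10 mod 11:
  x = 2: RHS = 0, y in [0]  -> 1 point(s)
  x = 4: RHS = 5, y in [4, 7]  -> 2 point(s)
  x = 7: RHS = 4, y in [2, 9]  -> 2 point(s)
  x = 9: RHS = 9, y in [3, 8]  -> 2 point(s)
Affine points: 7. Add the point at infinity: total = 8.

#E(F_11) = 8


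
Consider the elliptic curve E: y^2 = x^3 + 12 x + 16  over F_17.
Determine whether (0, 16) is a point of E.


Check whether y^2 = x^3 + 12 x + 16 (mod 17) for (x, y) = (0, 16).
LHS: y^2 = 16^2 mod 17 = 1
RHS: x^3 + 12 x + 16 = 0^3 + 12*0 + 16 mod 17 = 16
LHS != RHS

No, not on the curve


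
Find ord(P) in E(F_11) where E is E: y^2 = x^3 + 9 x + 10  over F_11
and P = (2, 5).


Compute successive multiples of P until we hit O:
  1P = (2, 5)
  2P = (8, 0)
  3P = (2, 6)
  4P = O

ord(P) = 4


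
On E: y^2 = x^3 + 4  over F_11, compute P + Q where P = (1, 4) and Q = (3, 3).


P != Q, so use the chord formula.
s = (y2 - y1) / (x2 - x1) = (10) / (2) mod 11 = 5
x3 = s^2 - x1 - x2 mod 11 = 5^2 - 1 - 3 = 10
y3 = s (x1 - x3) - y1 mod 11 = 5 * (1 - 10) - 4 = 6

P + Q = (10, 6)


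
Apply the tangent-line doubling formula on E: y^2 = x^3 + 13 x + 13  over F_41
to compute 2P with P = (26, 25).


Doubling: s = (3 x1^2 + a) / (2 y1)
s = (3*26^2 + 13) / (2*25) mod 41 = 40
x3 = s^2 - 2 x1 mod 41 = 40^2 - 2*26 = 31
y3 = s (x1 - x3) - y1 mod 41 = 40 * (26 - 31) - 25 = 21

2P = (31, 21)


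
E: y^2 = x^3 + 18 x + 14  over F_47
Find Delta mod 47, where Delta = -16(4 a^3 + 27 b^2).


4 a^3 + 27 b^2 = 4*18^3 + 27*14^2 = 23328 + 5292 = 28620
Delta = -16 * (28620) = -457920
Delta mod 47 = 1

Delta = 1 (mod 47)


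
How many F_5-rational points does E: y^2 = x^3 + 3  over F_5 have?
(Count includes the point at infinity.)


For each x in F_5, count y with y^2 = x^3 + 0 x + 3 mod 5:
  x = 1: RHS = 4, y in [2, 3]  -> 2 point(s)
  x = 2: RHS = 1, y in [1, 4]  -> 2 point(s)
  x = 3: RHS = 0, y in [0]  -> 1 point(s)
Affine points: 5. Add the point at infinity: total = 6.

#E(F_5) = 6


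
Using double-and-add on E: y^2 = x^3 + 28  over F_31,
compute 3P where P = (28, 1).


k = 3 = 11_2 (binary, LSB first: 11)
Double-and-add from P = (28, 1):
  bit 0 = 1: acc = O + (28, 1) = (28, 1)
  bit 1 = 1: acc = (28, 1) + (10, 25) = (12, 19)

3P = (12, 19)


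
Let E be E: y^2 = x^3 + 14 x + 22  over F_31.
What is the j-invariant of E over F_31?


Delta = -16(4 a^3 + 27 b^2) mod 31 = 6
-1728 * (4 a)^3 = -1728 * (4*14)^3 mod 31 = 8
j = 8 * 6^(-1) mod 31 = 22

j = 22 (mod 31)


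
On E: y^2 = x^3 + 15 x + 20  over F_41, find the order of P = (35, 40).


Compute successive multiples of P until we hit O:
  1P = (35, 40)
  2P = (12, 1)
  3P = (34, 33)
  4P = (21, 17)
  5P = (31, 31)
  6P = (39, 33)
  7P = (29, 11)
  8P = (22, 16)
  ... (continuing to 22P)
  22P = O

ord(P) = 22


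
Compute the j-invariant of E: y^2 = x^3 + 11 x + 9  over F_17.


Delta = -16(4 a^3 + 27 b^2) mod 17 = 14
-1728 * (4 a)^3 = -1728 * (4*11)^3 mod 17 = 16
j = 16 * 14^(-1) mod 17 = 6

j = 6 (mod 17)


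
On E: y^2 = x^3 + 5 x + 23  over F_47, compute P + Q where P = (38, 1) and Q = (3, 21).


P != Q, so use the chord formula.
s = (y2 - y1) / (x2 - x1) = (20) / (12) mod 47 = 33
x3 = s^2 - x1 - x2 mod 47 = 33^2 - 38 - 3 = 14
y3 = s (x1 - x3) - y1 mod 47 = 33 * (38 - 14) - 1 = 39

P + Q = (14, 39)
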